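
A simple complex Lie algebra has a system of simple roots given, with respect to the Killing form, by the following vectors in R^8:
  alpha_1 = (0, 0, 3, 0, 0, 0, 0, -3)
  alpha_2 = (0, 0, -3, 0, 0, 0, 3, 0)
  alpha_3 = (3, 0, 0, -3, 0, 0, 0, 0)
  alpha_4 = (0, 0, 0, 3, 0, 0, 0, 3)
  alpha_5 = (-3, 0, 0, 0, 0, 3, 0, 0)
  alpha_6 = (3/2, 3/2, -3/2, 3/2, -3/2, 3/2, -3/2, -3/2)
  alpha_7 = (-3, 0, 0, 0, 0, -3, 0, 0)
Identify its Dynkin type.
E7

Compute the Cartan integers a_ij = 2(alpha_i, alpha_j)/(alpha_j, alpha_j); the resulting 7x7 Cartan matrix is
[[2, -1, 0, -1, 0, 0, 0], [-1, 2, 0, 0, 0, 0, 0], [0, 0, 2, -1, -1, 0, -1], [-1, 0, -1, 2, 0, 0, 0], [0, 0, -1, 0, 2, 0, 0], [0, 0, 0, 0, 0, 2, -1], [0, 0, -1, 0, 0, -1, 2]].
All simple roots have the same length, so the diagram is simply laced. The associated Dynkin diagram is a chain of 6 nodes with one extra node attached to the third node from one end (E_7), so the type is E_7.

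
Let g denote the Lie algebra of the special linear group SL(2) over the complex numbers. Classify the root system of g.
This is sl(2), which has dimension 2^2 - 1 = 3 and rank 2 - 1 = 1 (a Cartan subalgebra is the diagonal traceless matrices). In the classification of classical Lie algebras, the special linear algebra sl(n+1) has type A_n; here n = 1, so the Dynkin diagram is a chain of 1 nodes with single edges (A_1). Hence the type is A_1.

A_1 (sl(2))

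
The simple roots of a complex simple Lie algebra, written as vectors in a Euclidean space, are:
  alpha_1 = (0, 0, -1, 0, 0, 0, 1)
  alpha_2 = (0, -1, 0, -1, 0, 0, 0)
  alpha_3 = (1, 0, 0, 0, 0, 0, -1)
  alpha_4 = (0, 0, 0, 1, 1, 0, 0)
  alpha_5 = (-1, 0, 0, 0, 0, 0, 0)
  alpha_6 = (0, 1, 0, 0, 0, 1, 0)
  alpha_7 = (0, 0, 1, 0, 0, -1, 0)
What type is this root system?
Compute the Cartan integers a_ij = 2(alpha_i, alpha_j)/(alpha_j, alpha_j); the resulting 7x7 Cartan matrix is
[[2, 0, -1, 0, 0, 0, -1], [0, 2, 0, -1, 0, -1, 0], [-1, 0, 2, 0, -2, 0, 0], [0, -1, 0, 2, 0, 0, 0], [0, 0, -1, 0, 2, 0, 0], [0, -1, 0, 0, 0, 2, -1], [-1, 0, 0, 0, 0, -1, 2]].
The roots have two lengths (squared-length ratio 2:1); the short ones are alpha_{5}. The associated Dynkin diagram is a chain of 7 nodes with a double edge at one end; the terminal node there is the unique short simple root (B_7), so the type is B_7 (the algebra so(15)).

B7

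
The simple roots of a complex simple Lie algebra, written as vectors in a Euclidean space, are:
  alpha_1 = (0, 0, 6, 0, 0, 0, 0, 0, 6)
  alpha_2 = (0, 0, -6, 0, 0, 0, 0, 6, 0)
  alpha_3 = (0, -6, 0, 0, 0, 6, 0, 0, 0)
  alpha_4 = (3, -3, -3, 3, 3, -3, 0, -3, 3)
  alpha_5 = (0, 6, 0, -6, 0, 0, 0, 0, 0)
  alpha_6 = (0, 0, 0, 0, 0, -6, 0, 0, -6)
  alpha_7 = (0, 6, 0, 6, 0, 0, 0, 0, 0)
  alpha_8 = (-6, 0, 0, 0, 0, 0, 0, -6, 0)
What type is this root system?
type E_8

Compute the Cartan integers a_ij = 2(alpha_i, alpha_j)/(alpha_j, alpha_j); the resulting 8x8 Cartan matrix is
[[2, -1, 0, 0, 0, -1, 0, 0], [-1, 2, 0, 0, 0, 0, 0, -1], [0, 0, 2, 0, -1, -1, -1, 0], [0, 0, 0, 2, -1, 0, 0, 0], [0, 0, -1, -1, 2, 0, 0, 0], [-1, 0, -1, 0, 0, 2, 0, 0], [0, 0, -1, 0, 0, 0, 2, 0], [0, -1, 0, 0, 0, 0, 0, 2]].
All simple roots have the same length, so the diagram is simply laced. The associated Dynkin diagram is a chain of 7 nodes with one extra node attached to the third node from one end (E_8), so the type is E_8.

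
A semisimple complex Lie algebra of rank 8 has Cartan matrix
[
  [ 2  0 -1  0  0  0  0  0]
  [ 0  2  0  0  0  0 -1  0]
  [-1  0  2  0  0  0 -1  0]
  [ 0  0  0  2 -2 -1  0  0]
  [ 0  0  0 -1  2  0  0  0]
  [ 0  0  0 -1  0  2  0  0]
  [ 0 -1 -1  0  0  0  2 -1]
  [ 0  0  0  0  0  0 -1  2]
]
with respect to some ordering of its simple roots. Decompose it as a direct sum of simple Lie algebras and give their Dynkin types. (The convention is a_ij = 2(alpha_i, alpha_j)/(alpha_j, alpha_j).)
The diagram associated to this matrix has two connected components: the simple roots {alpha_4, alpha_5, alpha_6} form a chain of 3 nodes with a double edge at one end; the terminal node there is the unique short simple root (B_3), and {alpha_1, alpha_2, alpha_3, alpha_7, alpha_8} form a chain of 3 nodes with a fork of two nodes at one end (D_5). A semisimple Lie algebra decomposes uniquely as the direct sum of simple ideals, one per connected component of its Dynkin diagram, so g ≅ B_3 ⊕ D_5 (dimension 21 + 45 = 66).

B_3 (so(7)) ⊕ D_5 (so(10))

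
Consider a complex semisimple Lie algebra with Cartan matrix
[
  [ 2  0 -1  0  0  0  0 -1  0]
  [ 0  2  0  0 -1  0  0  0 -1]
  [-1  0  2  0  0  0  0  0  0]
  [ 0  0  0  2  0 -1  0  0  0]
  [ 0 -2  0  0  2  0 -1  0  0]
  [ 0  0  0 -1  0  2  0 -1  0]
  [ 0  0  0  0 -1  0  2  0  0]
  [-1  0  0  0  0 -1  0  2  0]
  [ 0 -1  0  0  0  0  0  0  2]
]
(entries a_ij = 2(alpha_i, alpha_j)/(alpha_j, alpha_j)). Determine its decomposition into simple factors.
The diagram associated to this matrix has two connected components: the simple roots {alpha_1, alpha_3, alpha_4, alpha_6, alpha_8} form a chain of 5 nodes with single edges (A_5), and {alpha_2, alpha_5, alpha_7, alpha_9} form a chain of 4 nodes with a double edge between the middle two (F_4). A semisimple Lie algebra decomposes uniquely as the direct sum of simple ideals, one per connected component of its Dynkin diagram, so g ≅ A_5 ⊕ F_4 (dimension 35 + 52 = 87).

A5 ⊕ F4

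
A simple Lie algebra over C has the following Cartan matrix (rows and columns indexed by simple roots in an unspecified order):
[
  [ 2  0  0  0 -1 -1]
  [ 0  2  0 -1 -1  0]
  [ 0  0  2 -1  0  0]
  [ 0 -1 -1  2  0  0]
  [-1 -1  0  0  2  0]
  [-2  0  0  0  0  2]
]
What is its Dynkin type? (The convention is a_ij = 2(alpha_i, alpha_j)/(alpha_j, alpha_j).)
The matrix has rank 6 with 2's on the diagonal. Reading the off-diagonal entries as Dynkin edges (a single edge where a_ij = a_ji = -1; a double or triple edge where a_ij * a_ji = 2 or 3), the diagram is a chain of 6 nodes with a double edge at one end; the terminal node there is the unique long simple root (C_6). One simple-root ordering that puts it in standard form is (alpha_3, alpha_4, alpha_2, alpha_5, alpha_1, alpha_6). So the algebra is type C_6, i.e. sp(12).

C_6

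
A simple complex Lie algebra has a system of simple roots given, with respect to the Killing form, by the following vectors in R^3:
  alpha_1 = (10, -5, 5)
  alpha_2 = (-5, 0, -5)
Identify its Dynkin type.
G2

Compute the Cartan integers a_ij = 2(alpha_i, alpha_j)/(alpha_j, alpha_j); the resulting 2x2 Cartan matrix is
[[2, -3], [-1, 2]].
The roots have two lengths (squared-length ratio 3:1); the short ones are alpha_{2}. The associated Dynkin diagram is two nodes joined by a triple edge (G_2), so the type is G_2.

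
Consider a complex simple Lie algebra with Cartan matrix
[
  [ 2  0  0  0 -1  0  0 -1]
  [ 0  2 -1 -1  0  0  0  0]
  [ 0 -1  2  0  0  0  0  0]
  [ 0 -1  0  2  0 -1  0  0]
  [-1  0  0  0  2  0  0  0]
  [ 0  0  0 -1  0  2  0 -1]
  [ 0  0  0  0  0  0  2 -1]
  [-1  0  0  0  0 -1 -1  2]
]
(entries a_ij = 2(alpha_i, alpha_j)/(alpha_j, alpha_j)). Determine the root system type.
The matrix has rank 8 with 2's on the diagonal. Reading the off-diagonal entries as Dynkin edges (a single edge where a_ij = a_ji = -1; a double or triple edge where a_ij * a_ji = 2 or 3), the diagram is a chain of 7 nodes with one extra node attached to the third node from one end (E_8). One simple-root ordering that puts it in standard form is (alpha_5, alpha_7, alpha_1, alpha_8, alpha_6, alpha_4, alpha_2, alpha_3). So the algebra is type E_8.

E8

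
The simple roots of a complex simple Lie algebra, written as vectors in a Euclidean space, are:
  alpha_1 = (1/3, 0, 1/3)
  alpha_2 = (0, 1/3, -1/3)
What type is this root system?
A2

Compute the Cartan integers a_ij = 2(alpha_i, alpha_j)/(alpha_j, alpha_j); the resulting 2x2 Cartan matrix is
[[2, -1], [-1, 2]].
All simple roots have the same length, so the diagram is simply laced. The associated Dynkin diagram is a chain of 2 nodes with single edges (A_2), so the type is A_2 (the algebra sl(3)).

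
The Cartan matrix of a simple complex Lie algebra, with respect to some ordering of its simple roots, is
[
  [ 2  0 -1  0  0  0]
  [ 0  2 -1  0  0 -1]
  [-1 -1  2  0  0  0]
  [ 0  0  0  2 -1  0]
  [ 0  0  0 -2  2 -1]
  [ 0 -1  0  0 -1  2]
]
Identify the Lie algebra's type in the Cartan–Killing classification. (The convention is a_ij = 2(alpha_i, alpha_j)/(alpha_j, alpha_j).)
The matrix has rank 6 with 2's on the diagonal. Reading the off-diagonal entries as Dynkin edges (a single edge where a_ij = a_ji = -1; a double or triple edge where a_ij * a_ji = 2 or 3), the diagram is a chain of 6 nodes with a double edge at one end; the terminal node there is the unique short simple root (B_6). One simple-root ordering that puts it in standard form is (alpha_1, alpha_3, alpha_2, alpha_6, alpha_5, alpha_4). So the algebra is type B_6, i.e. so(13).

B6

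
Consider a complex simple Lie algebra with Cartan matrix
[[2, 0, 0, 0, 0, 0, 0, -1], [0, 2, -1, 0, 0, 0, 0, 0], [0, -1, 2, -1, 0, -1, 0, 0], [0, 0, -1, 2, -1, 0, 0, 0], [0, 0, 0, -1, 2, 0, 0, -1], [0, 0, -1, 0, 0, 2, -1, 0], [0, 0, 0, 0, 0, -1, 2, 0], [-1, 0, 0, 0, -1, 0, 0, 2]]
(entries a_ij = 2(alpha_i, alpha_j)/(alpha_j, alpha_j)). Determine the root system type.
E_8

The matrix has rank 8 with 2's on the diagonal. Reading the off-diagonal entries as Dynkin edges (a single edge where a_ij = a_ji = -1; a double or triple edge where a_ij * a_ji = 2 or 3), the diagram is a chain of 7 nodes with one extra node attached to the third node from one end (E_8). One simple-root ordering that puts it in standard form is (alpha_7, alpha_2, alpha_6, alpha_3, alpha_4, alpha_5, alpha_8, alpha_1). So the algebra is type E_8.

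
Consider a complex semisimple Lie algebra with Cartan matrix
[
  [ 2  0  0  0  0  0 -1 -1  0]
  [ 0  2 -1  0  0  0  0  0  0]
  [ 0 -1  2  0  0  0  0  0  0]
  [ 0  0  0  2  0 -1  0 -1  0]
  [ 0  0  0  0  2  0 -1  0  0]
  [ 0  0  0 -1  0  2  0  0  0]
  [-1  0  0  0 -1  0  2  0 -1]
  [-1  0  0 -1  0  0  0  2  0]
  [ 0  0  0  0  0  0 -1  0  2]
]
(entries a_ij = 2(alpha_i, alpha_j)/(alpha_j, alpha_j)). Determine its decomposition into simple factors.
The diagram associated to this matrix has two connected components: the simple roots {alpha_2, alpha_3} form a chain of 2 nodes with single edges (A_2), and {alpha_1, alpha_4, alpha_5, alpha_6, alpha_7, alpha_8, alpha_9} form a chain of 5 nodes with a fork of two nodes at one end (D_7). A semisimple Lie algebra decomposes uniquely as the direct sum of simple ideals, one per connected component of its Dynkin diagram, so g ≅ A_2 ⊕ D_7 (dimension 8 + 91 = 99).

type A_2 ⊕ type D_7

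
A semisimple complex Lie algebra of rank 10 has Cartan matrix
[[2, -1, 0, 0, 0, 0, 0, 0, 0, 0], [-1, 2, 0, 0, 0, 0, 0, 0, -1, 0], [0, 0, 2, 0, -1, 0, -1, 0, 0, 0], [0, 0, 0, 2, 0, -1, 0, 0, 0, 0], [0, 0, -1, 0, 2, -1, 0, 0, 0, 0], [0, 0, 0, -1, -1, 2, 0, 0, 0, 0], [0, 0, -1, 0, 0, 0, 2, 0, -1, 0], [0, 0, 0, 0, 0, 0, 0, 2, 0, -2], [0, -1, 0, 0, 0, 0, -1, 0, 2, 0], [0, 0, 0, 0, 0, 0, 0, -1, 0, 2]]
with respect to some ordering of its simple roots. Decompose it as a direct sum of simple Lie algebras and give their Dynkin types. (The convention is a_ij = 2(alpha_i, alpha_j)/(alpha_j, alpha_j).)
A_8 ⊕ B_2

The diagram associated to this matrix has two connected components: the simple roots {alpha_1, alpha_2, alpha_3, alpha_4, alpha_5, alpha_6, alpha_7, alpha_9} form a chain of 8 nodes with single edges (A_8), and {alpha_8, alpha_10} form a chain of 2 nodes with a double edge at one end; the terminal node there is the unique short simple root (B_2). A semisimple Lie algebra decomposes uniquely as the direct sum of simple ideals, one per connected component of its Dynkin diagram, so g ≅ A_8 ⊕ B_2 (dimension 80 + 10 = 90).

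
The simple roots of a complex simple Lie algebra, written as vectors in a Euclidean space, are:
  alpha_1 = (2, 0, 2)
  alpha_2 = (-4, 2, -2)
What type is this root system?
Compute the Cartan integers a_ij = 2(alpha_i, alpha_j)/(alpha_j, alpha_j); the resulting 2x2 Cartan matrix is
[[2, -1], [-3, 2]].
The roots have two lengths (squared-length ratio 3:1); the short ones are alpha_{1}. The associated Dynkin diagram is two nodes joined by a triple edge (G_2), so the type is G_2.

type G_2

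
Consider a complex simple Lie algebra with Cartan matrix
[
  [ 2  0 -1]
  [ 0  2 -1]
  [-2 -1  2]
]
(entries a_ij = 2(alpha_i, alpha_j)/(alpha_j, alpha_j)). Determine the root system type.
B_3

The matrix has rank 3 with 2's on the diagonal. Reading the off-diagonal entries as Dynkin edges (a single edge where a_ij = a_ji = -1; a double or triple edge where a_ij * a_ji = 2 or 3), the diagram is a chain of 3 nodes with a double edge at one end; the terminal node there is the unique short simple root (B_3). One simple-root ordering that puts it in standard form is (alpha_2, alpha_3, alpha_1). So the algebra is type B_3, i.e. so(7).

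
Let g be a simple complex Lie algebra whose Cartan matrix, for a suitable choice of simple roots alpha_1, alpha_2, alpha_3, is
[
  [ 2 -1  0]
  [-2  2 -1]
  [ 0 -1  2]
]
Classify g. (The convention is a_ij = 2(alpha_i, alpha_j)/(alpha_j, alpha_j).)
The matrix has rank 3 with 2's on the diagonal. Reading the off-diagonal entries as Dynkin edges (a single edge where a_ij = a_ji = -1; a double or triple edge where a_ij * a_ji = 2 or 3), the diagram is a chain of 3 nodes with a double edge at one end; the terminal node there is the unique short simple root (B_3). One simple-root ordering that puts it in standard form is (alpha_3, alpha_2, alpha_1). So the algebra is type B_3, i.e. so(7).

type B_3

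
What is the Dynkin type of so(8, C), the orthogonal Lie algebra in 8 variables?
This is so(8) with 8 even, which has dimension 8(8-1)/2 = 28 and rank 8/2 = 4. In the classification of classical Lie algebras, the orthogonal algebra so(2n) in an even number of variables has type D_n; here n = 4, so the Dynkin diagram is a chain of 2 nodes with a fork of two nodes at one end (D_4). Hence the type is D_4.

type D_4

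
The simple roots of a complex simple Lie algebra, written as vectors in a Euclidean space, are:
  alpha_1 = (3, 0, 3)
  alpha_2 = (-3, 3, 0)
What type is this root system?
Compute the Cartan integers a_ij = 2(alpha_i, alpha_j)/(alpha_j, alpha_j); the resulting 2x2 Cartan matrix is
[[2, -1], [-1, 2]].
All simple roots have the same length, so the diagram is simply laced. The associated Dynkin diagram is a chain of 2 nodes with single edges (A_2), so the type is A_2 (the algebra sl(3)).

A2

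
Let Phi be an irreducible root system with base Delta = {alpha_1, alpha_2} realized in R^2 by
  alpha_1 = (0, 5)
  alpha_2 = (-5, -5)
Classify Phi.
Compute the Cartan integers a_ij = 2(alpha_i, alpha_j)/(alpha_j, alpha_j); the resulting 2x2 Cartan matrix is
[[2, -1], [-2, 2]].
The roots have two lengths (squared-length ratio 2:1); the short ones are alpha_{1}. The associated Dynkin diagram is a chain of 2 nodes with a double edge at one end; the terminal node there is the unique short simple root (B_2), so the type is B_2 (the algebra so(5)).

type B_2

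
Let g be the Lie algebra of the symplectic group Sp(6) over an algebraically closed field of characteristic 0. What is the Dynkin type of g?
This is sp(6), which has dimension 6(6+1)/2 = 21 and rank 6/2 = 3. In the classification of classical Lie algebras, the symplectic algebra sp(2n) has type C_n; here n = 3, so the Dynkin diagram is a chain of 3 nodes with a double edge at one end; the terminal node there is the unique long simple root (C_3). Hence the type is C_3.

C_3 (sp(6))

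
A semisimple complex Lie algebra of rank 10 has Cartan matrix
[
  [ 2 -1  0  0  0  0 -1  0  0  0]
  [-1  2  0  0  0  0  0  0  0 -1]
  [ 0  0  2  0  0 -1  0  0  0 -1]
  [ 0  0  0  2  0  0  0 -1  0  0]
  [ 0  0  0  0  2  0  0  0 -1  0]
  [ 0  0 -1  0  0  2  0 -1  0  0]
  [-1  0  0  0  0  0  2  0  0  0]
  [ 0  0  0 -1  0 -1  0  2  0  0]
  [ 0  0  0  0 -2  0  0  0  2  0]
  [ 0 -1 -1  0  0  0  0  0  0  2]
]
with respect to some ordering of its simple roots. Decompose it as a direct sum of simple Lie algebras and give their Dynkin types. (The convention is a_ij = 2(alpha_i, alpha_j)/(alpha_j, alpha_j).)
A_8 + B_2

The diagram associated to this matrix has two connected components: the simple roots {alpha_1, alpha_2, alpha_3, alpha_4, alpha_6, alpha_7, alpha_8, alpha_10} form a chain of 8 nodes with single edges (A_8), and {alpha_5, alpha_9} form a chain of 2 nodes with a double edge at one end; the terminal node there is the unique short simple root (B_2). A semisimple Lie algebra decomposes uniquely as the direct sum of simple ideals, one per connected component of its Dynkin diagram, so g ≅ A_8 ⊕ B_2 (dimension 80 + 10 = 90).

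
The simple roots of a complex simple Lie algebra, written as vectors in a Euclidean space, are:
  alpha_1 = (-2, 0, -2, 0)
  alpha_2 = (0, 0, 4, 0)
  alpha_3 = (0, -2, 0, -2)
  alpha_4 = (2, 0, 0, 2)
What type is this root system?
C4

Compute the Cartan integers a_ij = 2(alpha_i, alpha_j)/(alpha_j, alpha_j); the resulting 4x4 Cartan matrix is
[[2, -1, 0, -1], [-2, 2, 0, 0], [0, 0, 2, -1], [-1, 0, -1, 2]].
The roots have two lengths (squared-length ratio 2:1); the short ones are alpha_{1,3,4}. The associated Dynkin diagram is a chain of 4 nodes with a double edge at one end; the terminal node there is the unique long simple root (C_4), so the type is C_4 (the algebra sp(8)).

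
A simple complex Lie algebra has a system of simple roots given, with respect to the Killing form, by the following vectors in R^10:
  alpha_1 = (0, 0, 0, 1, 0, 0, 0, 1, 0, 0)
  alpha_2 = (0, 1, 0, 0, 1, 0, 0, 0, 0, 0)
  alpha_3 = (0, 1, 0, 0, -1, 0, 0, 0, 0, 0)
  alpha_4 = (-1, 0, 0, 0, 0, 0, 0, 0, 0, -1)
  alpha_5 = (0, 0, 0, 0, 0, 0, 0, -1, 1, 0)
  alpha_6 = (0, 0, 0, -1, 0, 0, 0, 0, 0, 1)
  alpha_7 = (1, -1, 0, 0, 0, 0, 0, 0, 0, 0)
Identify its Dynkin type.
Compute the Cartan integers a_ij = 2(alpha_i, alpha_j)/(alpha_j, alpha_j); the resulting 7x7 Cartan matrix is
[[2, 0, 0, 0, -1, -1, 0], [0, 2, 0, 0, 0, 0, -1], [0, 0, 2, 0, 0, 0, -1], [0, 0, 0, 2, 0, -1, -1], [-1, 0, 0, 0, 2, 0, 0], [-1, 0, 0, -1, 0, 2, 0], [0, -1, -1, -1, 0, 0, 2]].
All simple roots have the same length, so the diagram is simply laced. The associated Dynkin diagram is a chain of 5 nodes with a fork of two nodes at one end (D_7), so the type is D_7 (the algebra so(14)).

D_7 (so(14))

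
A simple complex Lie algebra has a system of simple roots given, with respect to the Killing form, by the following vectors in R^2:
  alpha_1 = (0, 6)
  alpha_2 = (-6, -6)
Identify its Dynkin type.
Compute the Cartan integers a_ij = 2(alpha_i, alpha_j)/(alpha_j, alpha_j); the resulting 2x2 Cartan matrix is
[[2, -1], [-2, 2]].
The roots have two lengths (squared-length ratio 2:1); the short ones are alpha_{1}. The associated Dynkin diagram is a chain of 2 nodes with a double edge at one end; the terminal node there is the unique short simple root (B_2), so the type is B_2 (the algebra so(5)).

type B_2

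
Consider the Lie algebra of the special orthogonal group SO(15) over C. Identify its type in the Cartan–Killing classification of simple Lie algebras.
This is so(15) with 15 odd, which has dimension 15(15-1)/2 = 105 and rank (15-1)/2 = 7. In the classification of classical Lie algebras, the orthogonal algebra so(2n+1) in an odd number of variables has type B_n; here n = 7, so the Dynkin diagram is a chain of 7 nodes with a double edge at one end; the terminal node there is the unique short simple root (B_7). Hence the type is B_7.

B7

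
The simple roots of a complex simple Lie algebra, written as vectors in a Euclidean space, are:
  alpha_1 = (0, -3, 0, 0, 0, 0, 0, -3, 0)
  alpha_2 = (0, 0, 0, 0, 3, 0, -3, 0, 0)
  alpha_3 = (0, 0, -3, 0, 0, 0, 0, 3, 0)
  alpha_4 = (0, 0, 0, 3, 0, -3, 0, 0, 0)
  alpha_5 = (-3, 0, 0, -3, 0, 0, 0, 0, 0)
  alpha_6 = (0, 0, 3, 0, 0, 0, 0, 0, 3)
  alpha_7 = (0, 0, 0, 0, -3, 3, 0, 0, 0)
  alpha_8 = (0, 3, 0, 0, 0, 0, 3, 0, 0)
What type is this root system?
Compute the Cartan integers a_ij = 2(alpha_i, alpha_j)/(alpha_j, alpha_j); the resulting 8x8 Cartan matrix is
[[2, 0, -1, 0, 0, 0, 0, -1], [0, 2, 0, 0, 0, 0, -1, -1], [-1, 0, 2, 0, 0, -1, 0, 0], [0, 0, 0, 2, -1, 0, -1, 0], [0, 0, 0, -1, 2, 0, 0, 0], [0, 0, -1, 0, 0, 2, 0, 0], [0, -1, 0, -1, 0, 0, 2, 0], [-1, -1, 0, 0, 0, 0, 0, 2]].
All simple roots have the same length, so the diagram is simply laced. The associated Dynkin diagram is a chain of 8 nodes with single edges (A_8), so the type is A_8 (the algebra sl(9)).

A8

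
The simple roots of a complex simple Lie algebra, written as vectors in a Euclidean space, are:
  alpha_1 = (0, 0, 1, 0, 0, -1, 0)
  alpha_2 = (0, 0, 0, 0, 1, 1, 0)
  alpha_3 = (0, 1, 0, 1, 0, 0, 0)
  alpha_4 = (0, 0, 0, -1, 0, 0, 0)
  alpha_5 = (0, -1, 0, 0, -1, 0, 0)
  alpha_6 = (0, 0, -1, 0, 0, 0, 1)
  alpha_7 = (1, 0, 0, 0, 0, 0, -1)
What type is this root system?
Compute the Cartan integers a_ij = 2(alpha_i, alpha_j)/(alpha_j, alpha_j); the resulting 7x7 Cartan matrix is
[[2, -1, 0, 0, 0, -1, 0], [-1, 2, 0, 0, -1, 0, 0], [0, 0, 2, -2, -1, 0, 0], [0, 0, -1, 2, 0, 0, 0], [0, -1, -1, 0, 2, 0, 0], [-1, 0, 0, 0, 0, 2, -1], [0, 0, 0, 0, 0, -1, 2]].
The roots have two lengths (squared-length ratio 2:1); the short ones are alpha_{4}. The associated Dynkin diagram is a chain of 7 nodes with a double edge at one end; the terminal node there is the unique short simple root (B_7), so the type is B_7 (the algebra so(15)).

B7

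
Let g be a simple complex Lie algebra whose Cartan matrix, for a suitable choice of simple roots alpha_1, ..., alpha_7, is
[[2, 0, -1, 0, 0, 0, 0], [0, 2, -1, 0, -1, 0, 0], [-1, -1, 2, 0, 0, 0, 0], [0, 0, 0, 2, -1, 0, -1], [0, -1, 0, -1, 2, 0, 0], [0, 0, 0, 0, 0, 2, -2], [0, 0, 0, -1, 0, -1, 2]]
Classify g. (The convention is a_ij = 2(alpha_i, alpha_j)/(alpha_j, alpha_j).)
The matrix has rank 7 with 2's on the diagonal. Reading the off-diagonal entries as Dynkin edges (a single edge where a_ij = a_ji = -1; a double or triple edge where a_ij * a_ji = 2 or 3), the diagram is a chain of 7 nodes with a double edge at one end; the terminal node there is the unique long simple root (C_7). One simple-root ordering that puts it in standard form is (alpha_1, alpha_3, alpha_2, alpha_5, alpha_4, alpha_7, alpha_6). So the algebra is type C_7, i.e. sp(14).

C_7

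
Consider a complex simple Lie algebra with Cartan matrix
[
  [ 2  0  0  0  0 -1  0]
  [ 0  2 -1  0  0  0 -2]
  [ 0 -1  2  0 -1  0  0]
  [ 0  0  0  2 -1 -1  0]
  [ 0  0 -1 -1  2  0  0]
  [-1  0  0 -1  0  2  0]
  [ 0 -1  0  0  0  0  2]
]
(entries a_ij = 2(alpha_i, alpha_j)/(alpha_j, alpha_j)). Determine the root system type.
B_7 (so(15))

The matrix has rank 7 with 2's on the diagonal. Reading the off-diagonal entries as Dynkin edges (a single edge where a_ij = a_ji = -1; a double or triple edge where a_ij * a_ji = 2 or 3), the diagram is a chain of 7 nodes with a double edge at one end; the terminal node there is the unique short simple root (B_7). One simple-root ordering that puts it in standard form is (alpha_1, alpha_6, alpha_4, alpha_5, alpha_3, alpha_2, alpha_7). So the algebra is type B_7, i.e. so(15).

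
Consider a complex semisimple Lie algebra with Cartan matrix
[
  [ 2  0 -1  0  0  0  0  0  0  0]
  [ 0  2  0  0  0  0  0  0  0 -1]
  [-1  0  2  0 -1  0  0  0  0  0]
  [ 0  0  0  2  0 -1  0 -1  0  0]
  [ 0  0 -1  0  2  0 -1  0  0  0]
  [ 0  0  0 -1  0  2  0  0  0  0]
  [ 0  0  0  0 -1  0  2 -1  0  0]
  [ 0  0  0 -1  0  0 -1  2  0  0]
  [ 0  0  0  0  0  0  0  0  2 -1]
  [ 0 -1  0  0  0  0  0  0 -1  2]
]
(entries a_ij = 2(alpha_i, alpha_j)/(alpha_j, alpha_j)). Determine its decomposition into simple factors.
The diagram associated to this matrix has two connected components: the simple roots {alpha_2, alpha_9, alpha_10} form a chain of 3 nodes with single edges (A_3), and {alpha_1, alpha_3, alpha_4, alpha_5, alpha_6, alpha_7, alpha_8} form a chain of 7 nodes with single edges (A_7). A semisimple Lie algebra decomposes uniquely as the direct sum of simple ideals, one per connected component of its Dynkin diagram, so g ≅ A_3 ⊕ A_7 (dimension 15 + 63 = 78).

type A_3 + type A_7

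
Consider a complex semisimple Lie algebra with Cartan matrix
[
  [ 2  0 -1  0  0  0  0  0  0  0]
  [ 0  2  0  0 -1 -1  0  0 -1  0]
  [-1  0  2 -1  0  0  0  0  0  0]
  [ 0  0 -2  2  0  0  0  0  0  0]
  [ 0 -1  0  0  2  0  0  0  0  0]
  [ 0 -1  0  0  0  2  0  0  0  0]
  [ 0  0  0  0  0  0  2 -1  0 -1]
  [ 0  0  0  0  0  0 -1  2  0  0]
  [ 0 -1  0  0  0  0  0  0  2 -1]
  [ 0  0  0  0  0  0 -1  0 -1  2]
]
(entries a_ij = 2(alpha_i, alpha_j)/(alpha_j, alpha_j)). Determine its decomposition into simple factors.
C_3 (sp(6)) + D_7 (so(14))

The diagram associated to this matrix has two connected components: the simple roots {alpha_1, alpha_3, alpha_4} form a chain of 3 nodes with a double edge at one end; the terminal node there is the unique long simple root (C_3), and {alpha_2, alpha_5, alpha_6, alpha_7, alpha_8, alpha_9, alpha_10} form a chain of 5 nodes with a fork of two nodes at one end (D_7). A semisimple Lie algebra decomposes uniquely as the direct sum of simple ideals, one per connected component of its Dynkin diagram, so g ≅ C_3 ⊕ D_7 (dimension 21 + 91 = 112).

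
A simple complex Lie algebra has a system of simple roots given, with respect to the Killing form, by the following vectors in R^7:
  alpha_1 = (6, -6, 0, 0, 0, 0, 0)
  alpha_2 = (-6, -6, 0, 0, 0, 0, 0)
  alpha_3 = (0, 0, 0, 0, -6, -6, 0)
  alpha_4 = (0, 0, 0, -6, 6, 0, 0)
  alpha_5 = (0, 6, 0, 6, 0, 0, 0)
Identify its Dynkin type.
Compute the Cartan integers a_ij = 2(alpha_i, alpha_j)/(alpha_j, alpha_j); the resulting 5x5 Cartan matrix is
[[2, 0, 0, 0, -1], [0, 2, 0, 0, -1], [0, 0, 2, -1, 0], [0, 0, -1, 2, -1], [-1, -1, 0, -1, 2]].
All simple roots have the same length, so the diagram is simply laced. The associated Dynkin diagram is a chain of 3 nodes with a fork of two nodes at one end (D_5), so the type is D_5 (the algebra so(10)).

D_5 (so(10))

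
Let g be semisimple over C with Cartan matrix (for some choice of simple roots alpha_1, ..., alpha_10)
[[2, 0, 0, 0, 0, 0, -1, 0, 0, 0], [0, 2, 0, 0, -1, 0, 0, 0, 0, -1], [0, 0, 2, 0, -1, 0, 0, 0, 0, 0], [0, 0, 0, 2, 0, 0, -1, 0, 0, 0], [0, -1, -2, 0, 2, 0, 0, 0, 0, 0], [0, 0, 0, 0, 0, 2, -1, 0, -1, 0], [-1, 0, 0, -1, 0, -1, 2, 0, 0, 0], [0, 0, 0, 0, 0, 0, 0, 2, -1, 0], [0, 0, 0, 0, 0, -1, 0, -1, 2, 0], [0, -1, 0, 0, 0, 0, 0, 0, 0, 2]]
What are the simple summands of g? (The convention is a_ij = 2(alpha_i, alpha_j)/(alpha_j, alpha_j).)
B_4 (so(9)) + D_6 (so(12))

The diagram associated to this matrix has two connected components: the simple roots {alpha_2, alpha_3, alpha_5, alpha_10} form a chain of 4 nodes with a double edge at one end; the terminal node there is the unique short simple root (B_4), and {alpha_1, alpha_4, alpha_6, alpha_7, alpha_8, alpha_9} form a chain of 4 nodes with a fork of two nodes at one end (D_6). A semisimple Lie algebra decomposes uniquely as the direct sum of simple ideals, one per connected component of its Dynkin diagram, so g ≅ B_4 ⊕ D_6 (dimension 36 + 66 = 102).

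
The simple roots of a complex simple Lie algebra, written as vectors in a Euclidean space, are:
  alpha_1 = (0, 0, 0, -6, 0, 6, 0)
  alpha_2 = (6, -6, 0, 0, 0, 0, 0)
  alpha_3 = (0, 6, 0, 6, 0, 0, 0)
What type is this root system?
Compute the Cartan integers a_ij = 2(alpha_i, alpha_j)/(alpha_j, alpha_j); the resulting 3x3 Cartan matrix is
[[2, 0, -1], [0, 2, -1], [-1, -1, 2]].
All simple roots have the same length, so the diagram is simply laced. The associated Dynkin diagram is a chain of 3 nodes with single edges (A_3), so the type is A_3 (the algebra sl(4)).

A_3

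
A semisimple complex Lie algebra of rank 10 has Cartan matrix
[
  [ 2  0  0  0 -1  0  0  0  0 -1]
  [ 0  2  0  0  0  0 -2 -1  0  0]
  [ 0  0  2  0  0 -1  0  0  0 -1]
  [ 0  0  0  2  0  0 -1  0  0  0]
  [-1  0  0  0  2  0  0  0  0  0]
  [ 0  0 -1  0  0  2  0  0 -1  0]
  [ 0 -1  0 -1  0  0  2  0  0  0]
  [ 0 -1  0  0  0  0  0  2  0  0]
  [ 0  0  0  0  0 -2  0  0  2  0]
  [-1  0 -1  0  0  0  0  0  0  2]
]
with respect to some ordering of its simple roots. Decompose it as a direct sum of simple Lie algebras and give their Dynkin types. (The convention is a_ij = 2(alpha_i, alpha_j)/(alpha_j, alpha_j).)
C_6 (sp(12)) ⊕ F_4

The diagram associated to this matrix has two connected components: the simple roots {alpha_1, alpha_3, alpha_5, alpha_6, alpha_9, alpha_10} form a chain of 6 nodes with a double edge at one end; the terminal node there is the unique long simple root (C_6), and {alpha_2, alpha_4, alpha_7, alpha_8} form a chain of 4 nodes with a double edge between the middle two (F_4). A semisimple Lie algebra decomposes uniquely as the direct sum of simple ideals, one per connected component of its Dynkin diagram, so g ≅ C_6 ⊕ F_4 (dimension 78 + 52 = 130).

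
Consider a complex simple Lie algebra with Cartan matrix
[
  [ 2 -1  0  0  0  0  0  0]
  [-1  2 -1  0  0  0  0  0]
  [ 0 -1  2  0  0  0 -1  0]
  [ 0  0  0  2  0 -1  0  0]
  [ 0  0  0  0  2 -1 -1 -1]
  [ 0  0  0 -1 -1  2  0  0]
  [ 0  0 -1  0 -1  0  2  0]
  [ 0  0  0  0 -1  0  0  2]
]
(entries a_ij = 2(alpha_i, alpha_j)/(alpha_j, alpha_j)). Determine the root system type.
The matrix has rank 8 with 2's on the diagonal. Reading the off-diagonal entries as Dynkin edges (a single edge where a_ij = a_ji = -1; a double or triple edge where a_ij * a_ji = 2 or 3), the diagram is a chain of 7 nodes with one extra node attached to the third node from one end (E_8). One simple-root ordering that puts it in standard form is (alpha_4, alpha_8, alpha_6, alpha_5, alpha_7, alpha_3, alpha_2, alpha_1). So the algebra is type E_8.

E8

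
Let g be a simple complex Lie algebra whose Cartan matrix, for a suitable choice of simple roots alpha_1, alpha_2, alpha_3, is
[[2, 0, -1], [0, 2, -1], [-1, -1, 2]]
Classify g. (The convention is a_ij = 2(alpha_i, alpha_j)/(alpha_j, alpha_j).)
The matrix has rank 3 with 2's on the diagonal. Reading the off-diagonal entries as Dynkin edges (a single edge where a_ij = a_ji = -1; a double or triple edge where a_ij * a_ji = 2 or 3), the diagram is a chain of 3 nodes with single edges (A_3). One simple-root ordering that puts it in standard form is (alpha_1, alpha_3, alpha_2). So the algebra is type A_3, i.e. sl(4).

A_3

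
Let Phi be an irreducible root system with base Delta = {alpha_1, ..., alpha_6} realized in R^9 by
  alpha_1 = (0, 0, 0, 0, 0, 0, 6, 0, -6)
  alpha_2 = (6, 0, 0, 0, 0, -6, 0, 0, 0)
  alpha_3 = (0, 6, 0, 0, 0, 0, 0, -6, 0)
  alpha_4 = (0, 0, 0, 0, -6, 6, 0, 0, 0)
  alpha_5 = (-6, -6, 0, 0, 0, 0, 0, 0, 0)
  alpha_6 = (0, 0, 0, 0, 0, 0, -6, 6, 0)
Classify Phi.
A_6 (sl(7))

Compute the Cartan integers a_ij = 2(alpha_i, alpha_j)/(alpha_j, alpha_j); the resulting 6x6 Cartan matrix is
[[2, 0, 0, 0, 0, -1], [0, 2, 0, -1, -1, 0], [0, 0, 2, 0, -1, -1], [0, -1, 0, 2, 0, 0], [0, -1, -1, 0, 2, 0], [-1, 0, -1, 0, 0, 2]].
All simple roots have the same length, so the diagram is simply laced. The associated Dynkin diagram is a chain of 6 nodes with single edges (A_6), so the type is A_6 (the algebra sl(7)).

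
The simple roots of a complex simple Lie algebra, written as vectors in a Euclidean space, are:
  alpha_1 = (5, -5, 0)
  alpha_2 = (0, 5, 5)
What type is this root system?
A_2

Compute the Cartan integers a_ij = 2(alpha_i, alpha_j)/(alpha_j, alpha_j); the resulting 2x2 Cartan matrix is
[[2, -1], [-1, 2]].
All simple roots have the same length, so the diagram is simply laced. The associated Dynkin diagram is a chain of 2 nodes with single edges (A_2), so the type is A_2 (the algebra sl(3)).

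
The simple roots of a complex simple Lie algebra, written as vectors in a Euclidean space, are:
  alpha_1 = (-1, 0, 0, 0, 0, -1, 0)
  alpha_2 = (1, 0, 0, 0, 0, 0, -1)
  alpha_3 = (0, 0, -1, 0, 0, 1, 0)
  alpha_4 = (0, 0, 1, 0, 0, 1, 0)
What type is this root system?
Compute the Cartan integers a_ij = 2(alpha_i, alpha_j)/(alpha_j, alpha_j); the resulting 4x4 Cartan matrix is
[[2, -1, -1, -1], [-1, 2, 0, 0], [-1, 0, 2, 0], [-1, 0, 0, 2]].
All simple roots have the same length, so the diagram is simply laced. The associated Dynkin diagram is a chain of 2 nodes with a fork of two nodes at one end (D_4), so the type is D_4 (the algebra so(8)).

D_4 (so(8))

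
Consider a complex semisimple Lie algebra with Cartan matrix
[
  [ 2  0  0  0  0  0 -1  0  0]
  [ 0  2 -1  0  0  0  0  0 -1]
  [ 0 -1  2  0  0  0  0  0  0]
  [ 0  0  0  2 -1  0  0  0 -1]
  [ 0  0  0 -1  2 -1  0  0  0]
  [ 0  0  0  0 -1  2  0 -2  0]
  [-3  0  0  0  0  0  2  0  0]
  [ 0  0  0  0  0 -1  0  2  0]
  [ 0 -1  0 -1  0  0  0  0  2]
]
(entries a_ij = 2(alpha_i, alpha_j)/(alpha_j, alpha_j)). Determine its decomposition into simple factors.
type B_7 ⊕ type G_2

The diagram associated to this matrix has two connected components: the simple roots {alpha_2, alpha_3, alpha_4, alpha_5, alpha_6, alpha_8, alpha_9} form a chain of 7 nodes with a double edge at one end; the terminal node there is the unique short simple root (B_7), and {alpha_1, alpha_7} form two nodes joined by a triple edge (G_2). A semisimple Lie algebra decomposes uniquely as the direct sum of simple ideals, one per connected component of its Dynkin diagram, so g ≅ B_7 ⊕ G_2 (dimension 105 + 14 = 119).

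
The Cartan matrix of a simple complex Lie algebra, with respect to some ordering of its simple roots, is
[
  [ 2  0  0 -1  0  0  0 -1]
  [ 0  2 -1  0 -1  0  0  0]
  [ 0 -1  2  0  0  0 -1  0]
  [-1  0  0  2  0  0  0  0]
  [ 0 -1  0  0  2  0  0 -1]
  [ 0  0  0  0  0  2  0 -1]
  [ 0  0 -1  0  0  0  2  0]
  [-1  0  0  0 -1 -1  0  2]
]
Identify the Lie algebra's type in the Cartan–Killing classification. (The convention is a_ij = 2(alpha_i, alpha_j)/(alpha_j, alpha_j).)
E_8

The matrix has rank 8 with 2's on the diagonal. Reading the off-diagonal entries as Dynkin edges (a single edge where a_ij = a_ji = -1; a double or triple edge where a_ij * a_ji = 2 or 3), the diagram is a chain of 7 nodes with one extra node attached to the third node from one end (E_8). One simple-root ordering that puts it in standard form is (alpha_4, alpha_6, alpha_1, alpha_8, alpha_5, alpha_2, alpha_3, alpha_7). So the algebra is type E_8.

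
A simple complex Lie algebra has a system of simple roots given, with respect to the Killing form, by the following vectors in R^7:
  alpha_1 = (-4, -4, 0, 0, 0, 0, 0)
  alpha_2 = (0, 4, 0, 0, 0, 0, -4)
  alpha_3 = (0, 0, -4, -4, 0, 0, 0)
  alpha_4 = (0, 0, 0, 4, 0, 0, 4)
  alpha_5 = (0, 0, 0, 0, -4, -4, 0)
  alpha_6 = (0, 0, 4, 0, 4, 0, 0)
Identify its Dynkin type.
Compute the Cartan integers a_ij = 2(alpha_i, alpha_j)/(alpha_j, alpha_j); the resulting 6x6 Cartan matrix is
[[2, -1, 0, 0, 0, 0], [-1, 2, 0, -1, 0, 0], [0, 0, 2, -1, 0, -1], [0, -1, -1, 2, 0, 0], [0, 0, 0, 0, 2, -1], [0, 0, -1, 0, -1, 2]].
All simple roots have the same length, so the diagram is simply laced. The associated Dynkin diagram is a chain of 6 nodes with single edges (A_6), so the type is A_6 (the algebra sl(7)).

A_6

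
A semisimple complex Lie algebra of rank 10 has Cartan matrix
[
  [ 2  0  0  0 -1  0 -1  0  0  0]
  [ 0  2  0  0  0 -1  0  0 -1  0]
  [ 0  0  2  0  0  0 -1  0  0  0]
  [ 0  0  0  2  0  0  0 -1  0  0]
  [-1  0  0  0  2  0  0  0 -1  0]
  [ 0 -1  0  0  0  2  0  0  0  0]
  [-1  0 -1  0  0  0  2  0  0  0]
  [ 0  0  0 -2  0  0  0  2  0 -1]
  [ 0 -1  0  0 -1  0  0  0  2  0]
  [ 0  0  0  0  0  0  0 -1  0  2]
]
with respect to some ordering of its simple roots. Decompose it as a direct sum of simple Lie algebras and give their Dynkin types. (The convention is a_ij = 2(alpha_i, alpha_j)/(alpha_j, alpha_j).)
The diagram associated to this matrix has two connected components: the simple roots {alpha_1, alpha_2, alpha_3, alpha_5, alpha_6, alpha_7, alpha_9} form a chain of 7 nodes with single edges (A_7), and {alpha_4, alpha_8, alpha_10} form a chain of 3 nodes with a double edge at one end; the terminal node there is the unique short simple root (B_3). A semisimple Lie algebra decomposes uniquely as the direct sum of simple ideals, one per connected component of its Dynkin diagram, so g ≅ A_7 ⊕ B_3 (dimension 63 + 21 = 84).

A_7 + B_3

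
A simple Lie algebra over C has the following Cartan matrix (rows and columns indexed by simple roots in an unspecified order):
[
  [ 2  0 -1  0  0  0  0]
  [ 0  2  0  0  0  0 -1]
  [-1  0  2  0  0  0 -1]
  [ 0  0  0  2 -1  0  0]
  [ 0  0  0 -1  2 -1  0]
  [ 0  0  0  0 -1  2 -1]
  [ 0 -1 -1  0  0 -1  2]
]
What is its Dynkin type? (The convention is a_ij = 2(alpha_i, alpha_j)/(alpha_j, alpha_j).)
E_7

The matrix has rank 7 with 2's on the diagonal. Reading the off-diagonal entries as Dynkin edges (a single edge where a_ij = a_ji = -1; a double or triple edge where a_ij * a_ji = 2 or 3), the diagram is a chain of 6 nodes with one extra node attached to the third node from one end (E_7). One simple-root ordering that puts it in standard form is (alpha_1, alpha_2, alpha_3, alpha_7, alpha_6, alpha_5, alpha_4). So the algebra is type E_7.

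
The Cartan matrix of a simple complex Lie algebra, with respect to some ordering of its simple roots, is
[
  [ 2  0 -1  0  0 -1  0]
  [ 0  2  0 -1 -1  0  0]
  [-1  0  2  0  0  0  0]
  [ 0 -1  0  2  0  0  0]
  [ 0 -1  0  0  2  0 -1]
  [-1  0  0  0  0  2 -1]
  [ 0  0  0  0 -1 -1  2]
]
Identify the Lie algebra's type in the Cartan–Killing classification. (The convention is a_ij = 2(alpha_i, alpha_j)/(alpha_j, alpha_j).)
type A_7

The matrix has rank 7 with 2's on the diagonal. Reading the off-diagonal entries as Dynkin edges (a single edge where a_ij = a_ji = -1; a double or triple edge where a_ij * a_ji = 2 or 3), the diagram is a chain of 7 nodes with single edges (A_7). One simple-root ordering that puts it in standard form is (alpha_3, alpha_1, alpha_6, alpha_7, alpha_5, alpha_2, alpha_4). So the algebra is type A_7, i.e. sl(8).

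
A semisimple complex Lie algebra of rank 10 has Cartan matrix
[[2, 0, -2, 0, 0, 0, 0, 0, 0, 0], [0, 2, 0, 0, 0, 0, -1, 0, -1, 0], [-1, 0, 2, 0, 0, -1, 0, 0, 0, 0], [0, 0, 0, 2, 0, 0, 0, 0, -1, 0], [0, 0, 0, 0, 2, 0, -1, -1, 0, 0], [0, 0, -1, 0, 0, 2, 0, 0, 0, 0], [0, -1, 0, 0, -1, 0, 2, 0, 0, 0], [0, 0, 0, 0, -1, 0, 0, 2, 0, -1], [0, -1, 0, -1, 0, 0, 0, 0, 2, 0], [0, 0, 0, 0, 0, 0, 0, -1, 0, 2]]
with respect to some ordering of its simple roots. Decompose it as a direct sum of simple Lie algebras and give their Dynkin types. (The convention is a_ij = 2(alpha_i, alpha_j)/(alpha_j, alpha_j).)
A_7 (sl(8)) + C_3 (sp(6))

The diagram associated to this matrix has two connected components: the simple roots {alpha_2, alpha_4, alpha_5, alpha_7, alpha_8, alpha_9, alpha_10} form a chain of 7 nodes with single edges (A_7), and {alpha_1, alpha_3, alpha_6} form a chain of 3 nodes with a double edge at one end; the terminal node there is the unique long simple root (C_3). A semisimple Lie algebra decomposes uniquely as the direct sum of simple ideals, one per connected component of its Dynkin diagram, so g ≅ A_7 ⊕ C_3 (dimension 63 + 21 = 84).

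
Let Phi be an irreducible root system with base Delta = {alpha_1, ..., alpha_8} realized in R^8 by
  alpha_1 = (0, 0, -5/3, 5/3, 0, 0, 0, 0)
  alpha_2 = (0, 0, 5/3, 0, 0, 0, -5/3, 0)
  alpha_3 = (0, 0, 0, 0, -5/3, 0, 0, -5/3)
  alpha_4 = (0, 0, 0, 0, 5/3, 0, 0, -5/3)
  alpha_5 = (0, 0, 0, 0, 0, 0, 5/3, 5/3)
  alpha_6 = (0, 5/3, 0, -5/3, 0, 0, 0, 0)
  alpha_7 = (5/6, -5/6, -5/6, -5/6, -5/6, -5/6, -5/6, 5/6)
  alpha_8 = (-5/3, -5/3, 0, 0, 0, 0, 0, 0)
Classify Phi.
Compute the Cartan integers a_ij = 2(alpha_i, alpha_j)/(alpha_j, alpha_j); the resulting 8x8 Cartan matrix is
[[2, -1, 0, 0, 0, -1, 0, 0], [-1, 2, 0, 0, -1, 0, 0, 0], [0, 0, 2, 0, -1, 0, 0, 0], [0, 0, 0, 2, -1, 0, -1, 0], [0, -1, -1, -1, 2, 0, 0, 0], [-1, 0, 0, 0, 0, 2, 0, -1], [0, 0, 0, -1, 0, 0, 2, 0], [0, 0, 0, 0, 0, -1, 0, 2]].
All simple roots have the same length, so the diagram is simply laced. The associated Dynkin diagram is a chain of 7 nodes with one extra node attached to the third node from one end (E_8), so the type is E_8.

E8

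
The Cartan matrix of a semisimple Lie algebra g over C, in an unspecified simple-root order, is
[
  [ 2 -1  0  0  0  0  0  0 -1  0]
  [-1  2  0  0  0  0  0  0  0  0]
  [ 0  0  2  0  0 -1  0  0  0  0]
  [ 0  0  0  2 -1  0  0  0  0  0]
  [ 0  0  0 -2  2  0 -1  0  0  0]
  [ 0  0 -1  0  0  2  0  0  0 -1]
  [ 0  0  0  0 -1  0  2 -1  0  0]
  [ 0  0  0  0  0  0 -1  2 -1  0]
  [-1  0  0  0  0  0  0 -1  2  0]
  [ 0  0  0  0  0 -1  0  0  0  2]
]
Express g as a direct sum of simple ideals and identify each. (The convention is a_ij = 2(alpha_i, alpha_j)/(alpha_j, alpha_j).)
A_3 ⊕ B_7

The diagram associated to this matrix has two connected components: the simple roots {alpha_3, alpha_6, alpha_10} form a chain of 3 nodes with single edges (A_3), and {alpha_1, alpha_2, alpha_4, alpha_5, alpha_7, alpha_8, alpha_9} form a chain of 7 nodes with a double edge at one end; the terminal node there is the unique short simple root (B_7). A semisimple Lie algebra decomposes uniquely as the direct sum of simple ideals, one per connected component of its Dynkin diagram, so g ≅ A_3 ⊕ B_7 (dimension 15 + 105 = 120).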